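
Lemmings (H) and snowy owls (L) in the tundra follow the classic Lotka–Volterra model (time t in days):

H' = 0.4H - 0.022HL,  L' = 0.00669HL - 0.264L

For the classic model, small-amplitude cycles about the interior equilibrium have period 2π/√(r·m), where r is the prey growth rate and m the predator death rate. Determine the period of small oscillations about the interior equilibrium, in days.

Here r = 0.4 and m = 0.264, so r·m = 0.106.
ω = √0.106 = 0.325 per day, hence T = 2π/ω ≈ 19.3 days.

T ≈ 19.3 days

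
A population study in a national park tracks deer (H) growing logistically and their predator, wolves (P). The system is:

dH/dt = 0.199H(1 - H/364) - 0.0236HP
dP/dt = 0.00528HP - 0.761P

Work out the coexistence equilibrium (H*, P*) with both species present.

From dP/dt = 0 with P > 0: 0.00528H* = 0.761, so H* = 144.
Substitute into dH/dt = 0: 0.199(1 - 144/364) = 0.0236P*.
The bracket is 0.604, giving P* = 0.12/0.0236 = 5.09.

H* ≈ 144, P* ≈ 5.09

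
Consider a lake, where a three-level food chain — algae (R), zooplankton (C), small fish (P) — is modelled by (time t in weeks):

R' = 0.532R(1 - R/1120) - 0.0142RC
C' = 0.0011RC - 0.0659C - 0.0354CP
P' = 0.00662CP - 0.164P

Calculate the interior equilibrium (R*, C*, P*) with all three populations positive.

From dP/dt = 0: 0.00662C* = 0.164, so C* = 24.8.
From dR/dt = 0: 0.532(1 - R*/1120) = 0.0142·24.8, giving R* = 1120·(1 - 0.661) = 379.
From dC/dt = 0: 0.0011·379 - 0.0659 = 0.0354P*, so P* = 0.351/0.0354 = 9.93.

R* ≈ 379, C* ≈ 24.8, P* ≈ 9.93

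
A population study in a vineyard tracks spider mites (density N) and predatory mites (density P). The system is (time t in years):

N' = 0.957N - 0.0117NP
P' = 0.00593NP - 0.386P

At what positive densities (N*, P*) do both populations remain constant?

N* ≈ 65.1, P* ≈ 81.8

Set dP/dt = 0 with P > 0: 0.00593N - 0.386 = 0, so N* = 0.386/0.00593 = 65.1.
Set dN/dt = 0 with N > 0: 0.957 - 0.0117P = 0, so P* = 0.957/0.0117 = 81.8.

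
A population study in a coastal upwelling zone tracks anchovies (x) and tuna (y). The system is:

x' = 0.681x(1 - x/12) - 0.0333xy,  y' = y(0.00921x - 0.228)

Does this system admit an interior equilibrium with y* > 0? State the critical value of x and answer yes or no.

The predator equation gives dy/dt > 0 only when x > 0.228/0.00921 = 24.8.
Without the predator, x → K = 12. Since 12 < 24.8, the predator cannot invade.

Threshold x = 24.8; K < 24.8, so no, the predator goes extinct.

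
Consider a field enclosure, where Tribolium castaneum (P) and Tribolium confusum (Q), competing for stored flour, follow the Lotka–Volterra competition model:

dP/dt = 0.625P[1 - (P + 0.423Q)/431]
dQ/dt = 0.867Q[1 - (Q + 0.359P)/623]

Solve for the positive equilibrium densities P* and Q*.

Setting both brackets to zero gives the nullclines P + 0.423Q = 431 and 0.359P + Q = 623.
Substituting Q = 623 - 0.359P into the first: P(1 - 0.423·0.359) = 431 - 0.423·623.
So P* = 167/0.848 = 197, and then Q* = 623 - 0.359·197 = 552.

P* ≈ 197, Q* ≈ 552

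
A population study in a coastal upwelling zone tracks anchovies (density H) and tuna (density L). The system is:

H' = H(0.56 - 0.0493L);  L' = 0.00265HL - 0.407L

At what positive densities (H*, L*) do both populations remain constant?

H* ≈ 154, L* ≈ 11.4

Set dL/dt = 0 with L > 0: 0.00265H - 0.407 = 0, so H* = 0.407/0.00265 = 154.
Set dH/dt = 0 with H > 0: 0.56 - 0.0493L = 0, so L* = 0.56/0.0493 = 11.4.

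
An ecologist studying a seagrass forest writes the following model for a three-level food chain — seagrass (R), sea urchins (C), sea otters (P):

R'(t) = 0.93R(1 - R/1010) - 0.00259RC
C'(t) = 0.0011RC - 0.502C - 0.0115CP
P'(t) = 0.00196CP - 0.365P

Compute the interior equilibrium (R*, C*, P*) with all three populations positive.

R* ≈ 486, C* ≈ 186, P* ≈ 2.85

From dP/dt = 0: 0.00196C* = 0.365, so C* = 186.
From dR/dt = 0: 0.93(1 - R*/1010) = 0.00259·186, giving R* = 1010·(1 - 0.519) = 486.
From dC/dt = 0: 0.0011·486 - 0.502 = 0.0115P*, so P* = 0.0328/0.0115 = 2.85.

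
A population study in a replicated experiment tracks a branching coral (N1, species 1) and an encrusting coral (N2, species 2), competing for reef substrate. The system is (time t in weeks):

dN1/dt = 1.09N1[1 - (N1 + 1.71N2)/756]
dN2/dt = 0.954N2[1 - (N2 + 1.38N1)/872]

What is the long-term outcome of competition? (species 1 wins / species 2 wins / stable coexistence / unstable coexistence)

unstable coexistence (outcome depends on initial conditions)

Compare the nullcline intercepts: K1/α12 = 756/1.71 = 442 < K2 = 872; K2/α21 = 872/1.38 = 632 < K1 = 756.
Since both are reversed, neither can invade when rare; the interior point is a saddle.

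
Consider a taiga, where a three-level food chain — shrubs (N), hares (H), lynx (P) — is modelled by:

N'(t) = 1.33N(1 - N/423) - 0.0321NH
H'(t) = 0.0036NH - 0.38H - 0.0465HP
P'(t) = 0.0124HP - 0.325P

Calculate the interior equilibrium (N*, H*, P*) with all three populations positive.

N* ≈ 155, H* ≈ 26.2, P* ≈ 3.86

From dP/dt = 0: 0.0124H* = 0.325, so H* = 26.2.
From dN/dt = 0: 1.33(1 - N*/423) = 0.0321·26.2, giving N* = 423·(1 - 0.633) = 155.
From dH/dt = 0: 0.0036·155 - 0.38 = 0.0465P*, so P* = 0.18/0.0465 = 3.86.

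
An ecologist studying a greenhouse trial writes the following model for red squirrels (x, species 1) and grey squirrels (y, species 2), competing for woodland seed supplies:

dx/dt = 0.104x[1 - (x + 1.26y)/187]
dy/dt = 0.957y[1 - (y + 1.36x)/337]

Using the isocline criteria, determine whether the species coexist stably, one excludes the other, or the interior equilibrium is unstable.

Compare the nullcline intercepts: K1/α12 = 187/1.26 = 148 < K2 = 337; K2/α21 = 337/1.36 = 248 > K1 = 187.
Since the inequalities point opposite ways, species 2 can invade but species 1 cannot.

species 2 excludes species 1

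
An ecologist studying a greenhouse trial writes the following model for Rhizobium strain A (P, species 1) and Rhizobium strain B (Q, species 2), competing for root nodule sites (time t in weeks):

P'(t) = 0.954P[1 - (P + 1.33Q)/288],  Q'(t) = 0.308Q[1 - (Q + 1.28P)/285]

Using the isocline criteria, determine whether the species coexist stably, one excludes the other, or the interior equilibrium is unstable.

unstable coexistence (outcome depends on initial conditions)

Compare the nullcline intercepts: K1/α12 = 288/1.33 = 217 < K2 = 285; K2/α21 = 285/1.28 = 223 < K1 = 288.
Since both are reversed, neither can invade when rare; the interior point is a saddle.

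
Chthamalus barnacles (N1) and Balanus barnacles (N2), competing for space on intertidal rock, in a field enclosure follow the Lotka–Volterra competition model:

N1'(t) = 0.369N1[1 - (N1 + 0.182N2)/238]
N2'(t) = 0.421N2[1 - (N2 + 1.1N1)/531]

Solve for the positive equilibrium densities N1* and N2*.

N1* ≈ 177, N2* ≈ 337

Setting both brackets to zero gives the nullclines N1 + 0.182N2 = 238 and 1.1N1 + N2 = 531.
Substituting N2 = 531 - 1.1N1 into the first: N1(1 - 0.182·1.1) = 238 - 0.182·531.
So N1* = 141/0.8 = 177, and then N2* = 531 - 1.1·177 = 337.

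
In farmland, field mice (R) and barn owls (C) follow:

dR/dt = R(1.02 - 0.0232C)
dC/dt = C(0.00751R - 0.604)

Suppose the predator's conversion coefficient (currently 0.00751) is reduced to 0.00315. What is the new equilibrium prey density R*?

R* ≈ 192

At the interior fixed point, setting dC/dt = 0 with C > 0 fixes R* = (predator death rate)/(RC coefficient) — independent of the other coefficients.
With the change, R* = 0.604/0.00315 = 192; it rises from 80.4.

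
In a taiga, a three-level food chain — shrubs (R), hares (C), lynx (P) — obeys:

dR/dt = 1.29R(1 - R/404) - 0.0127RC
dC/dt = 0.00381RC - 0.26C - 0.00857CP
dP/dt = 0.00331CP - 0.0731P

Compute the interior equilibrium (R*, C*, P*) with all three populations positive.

From dP/dt = 0: 0.00331C* = 0.0731, so C* = 22.1.
From dR/dt = 0: 1.29(1 - R*/404) = 0.0127·22.1, giving R* = 404·(1 - 0.217) = 316.
From dC/dt = 0: 0.00381·316 - 0.26 = 0.00857P*, so P* = 0.945/0.00857 = 110.

R* ≈ 316, C* ≈ 22.1, P* ≈ 110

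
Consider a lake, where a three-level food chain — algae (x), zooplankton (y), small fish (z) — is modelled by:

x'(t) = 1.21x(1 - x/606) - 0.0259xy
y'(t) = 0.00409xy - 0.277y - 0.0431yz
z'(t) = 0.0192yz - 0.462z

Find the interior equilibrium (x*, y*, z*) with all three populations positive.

x* ≈ 294, y* ≈ 24.1, z* ≈ 21.5

From dz/dt = 0: 0.0192y* = 0.462, so y* = 24.1.
From dx/dt = 0: 1.21(1 - x*/606) = 0.0259·24.1, giving x* = 606·(1 - 0.515) = 294.
From dy/dt = 0: 0.00409·294 - 0.277 = 0.0431z*, so z* = 0.925/0.0431 = 21.5.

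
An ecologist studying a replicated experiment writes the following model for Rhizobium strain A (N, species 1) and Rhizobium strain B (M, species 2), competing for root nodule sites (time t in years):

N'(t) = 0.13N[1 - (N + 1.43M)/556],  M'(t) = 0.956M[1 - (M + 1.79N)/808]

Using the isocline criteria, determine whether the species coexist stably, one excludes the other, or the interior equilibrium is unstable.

Compare the nullcline intercepts: K1/α12 = 556/1.43 = 389 < K2 = 808; K2/α21 = 808/1.79 = 451 < K1 = 556.
Since both are reversed, neither can invade when rare; the interior point is a saddle.

unstable coexistence (outcome depends on initial conditions)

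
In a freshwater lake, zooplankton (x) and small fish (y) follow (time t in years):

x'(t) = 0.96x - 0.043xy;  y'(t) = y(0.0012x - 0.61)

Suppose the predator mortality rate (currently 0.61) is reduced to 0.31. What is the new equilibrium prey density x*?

x* ≈ 258

At the interior fixed point, setting dy/dt = 0 with y > 0 fixes x* = (predator death rate)/(xy coefficient) — independent of the other coefficients.
With the change, x* = 0.31/0.0012 = 258; it falls from 508.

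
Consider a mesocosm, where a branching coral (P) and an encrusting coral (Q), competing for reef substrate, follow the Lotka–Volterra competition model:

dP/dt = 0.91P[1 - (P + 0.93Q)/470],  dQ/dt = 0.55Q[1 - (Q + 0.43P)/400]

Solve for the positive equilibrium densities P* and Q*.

Setting both brackets to zero gives the nullclines P + 0.93Q = 470 and 0.43P + Q = 400.
Substituting Q = 400 - 0.43P into the first: P(1 - 0.93·0.43) = 470 - 0.93·400.
So P* = 98/0.6 = 163, and then Q* = 400 - 0.43·163 = 330.

P* ≈ 163, Q* ≈ 330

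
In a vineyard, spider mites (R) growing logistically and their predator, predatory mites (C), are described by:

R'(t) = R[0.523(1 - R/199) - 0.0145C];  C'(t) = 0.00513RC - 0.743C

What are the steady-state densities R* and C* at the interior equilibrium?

From dC/dt = 0 with C > 0: 0.00513R* = 0.743, so R* = 145.
Substitute into dR/dt = 0: 0.523(1 - 145/199) = 0.0145C*.
The bracket is 0.272, giving C* = 0.142/0.0145 = 9.82.

R* ≈ 145, C* ≈ 9.82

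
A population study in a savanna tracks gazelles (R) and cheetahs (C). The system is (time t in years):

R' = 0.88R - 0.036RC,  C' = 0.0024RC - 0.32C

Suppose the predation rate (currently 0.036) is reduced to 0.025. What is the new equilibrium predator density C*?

C* ≈ 35.2

At the interior fixed point, setting dR/dt = 0 with R > 0 fixes C* = (prey growth rate)/(RC coefficient) — independent of the other coefficients.
With the change, C* = 0.88/0.025 = 35.2; it rises from 24.4.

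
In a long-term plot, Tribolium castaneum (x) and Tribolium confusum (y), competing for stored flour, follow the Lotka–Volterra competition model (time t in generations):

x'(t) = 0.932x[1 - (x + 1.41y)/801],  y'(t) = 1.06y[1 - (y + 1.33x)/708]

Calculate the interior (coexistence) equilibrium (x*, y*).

Setting both brackets to zero gives the nullclines x + 1.41y = 801 and 1.33x + y = 708.
Substituting y = 708 - 1.33x into the first: x(1 - 1.41·1.33) = 801 - 1.41·708.
So x* = -197/-0.875 = 225, and then y* = 708 - 1.33·225 = 408.

x* ≈ 225, y* ≈ 408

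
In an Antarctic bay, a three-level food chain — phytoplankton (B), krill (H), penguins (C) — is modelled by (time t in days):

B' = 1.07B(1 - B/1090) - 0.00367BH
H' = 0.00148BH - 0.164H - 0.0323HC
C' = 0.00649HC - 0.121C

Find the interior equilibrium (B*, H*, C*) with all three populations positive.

B* ≈ 1020, H* ≈ 18.6, C* ≈ 41.7

From dC/dt = 0: 0.00649H* = 0.121, so H* = 18.6.
From dB/dt = 0: 1.07(1 - B*/1090) = 0.00367·18.6, giving B* = 1090·(1 - 0.0639) = 1020.
From dH/dt = 0: 0.00148·1020 - 0.164 = 0.0323C*, so C* = 1.35/0.0323 = 41.7.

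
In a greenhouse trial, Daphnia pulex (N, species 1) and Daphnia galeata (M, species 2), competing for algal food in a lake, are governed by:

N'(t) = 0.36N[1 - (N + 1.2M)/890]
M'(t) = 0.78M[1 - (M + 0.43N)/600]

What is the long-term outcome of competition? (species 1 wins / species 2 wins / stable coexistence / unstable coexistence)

Compare the nullcline intercepts: K1/α12 = 890/1.2 = 742 > K2 = 600; K2/α21 = 600/0.43 = 1400 > K1 = 890.
Since both inequalities hold, each species can invade when rare, so the interior equilibrium is stable.

stable coexistence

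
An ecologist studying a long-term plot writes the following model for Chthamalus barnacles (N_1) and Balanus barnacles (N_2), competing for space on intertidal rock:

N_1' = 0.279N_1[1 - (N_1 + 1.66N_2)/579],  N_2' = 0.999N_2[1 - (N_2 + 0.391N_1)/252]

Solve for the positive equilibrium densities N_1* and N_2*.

N_1* ≈ 458, N_2* ≈ 73

Setting both brackets to zero gives the nullclines N_1 + 1.66N_2 = 579 and 0.391N_1 + N_2 = 252.
Substituting N_2 = 252 - 0.391N_1 into the first: N_1(1 - 1.66·0.391) = 579 - 1.66·252.
So N_1* = 161/0.351 = 458, and then N_2* = 252 - 0.391·458 = 73.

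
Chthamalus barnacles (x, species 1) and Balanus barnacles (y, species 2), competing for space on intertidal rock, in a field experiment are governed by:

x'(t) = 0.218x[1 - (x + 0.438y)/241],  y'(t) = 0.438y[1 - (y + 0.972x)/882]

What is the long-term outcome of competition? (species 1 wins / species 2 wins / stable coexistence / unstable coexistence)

Compare the nullcline intercepts: K1/α12 = 241/0.438 = 550 < K2 = 882; K2/α21 = 882/0.972 = 907 > K1 = 241.
Since the inequalities point opposite ways, species 2 can invade but species 1 cannot.

species 2 excludes species 1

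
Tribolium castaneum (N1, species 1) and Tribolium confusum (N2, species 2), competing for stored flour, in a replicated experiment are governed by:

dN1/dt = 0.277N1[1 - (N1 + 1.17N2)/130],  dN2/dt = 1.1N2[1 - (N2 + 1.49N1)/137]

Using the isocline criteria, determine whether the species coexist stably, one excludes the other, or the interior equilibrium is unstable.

Compare the nullcline intercepts: K1/α12 = 130/1.17 = 111 < K2 = 137; K2/α21 = 137/1.49 = 91.9 < K1 = 130.
Since both are reversed, neither can invade when rare; the interior point is a saddle.

unstable coexistence (outcome depends on initial conditions)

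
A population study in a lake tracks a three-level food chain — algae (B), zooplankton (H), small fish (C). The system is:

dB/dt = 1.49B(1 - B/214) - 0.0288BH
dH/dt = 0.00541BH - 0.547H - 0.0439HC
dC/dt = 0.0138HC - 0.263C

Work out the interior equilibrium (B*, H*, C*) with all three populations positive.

B* ≈ 135, H* ≈ 19.1, C* ≈ 4.2

From dC/dt = 0: 0.0138H* = 0.263, so H* = 19.1.
From dB/dt = 0: 1.49(1 - B*/214) = 0.0288·19.1, giving B* = 214·(1 - 0.368) = 135.
From dH/dt = 0: 0.00541·135 - 0.547 = 0.0439C*, so C* = 0.184/0.0439 = 4.2.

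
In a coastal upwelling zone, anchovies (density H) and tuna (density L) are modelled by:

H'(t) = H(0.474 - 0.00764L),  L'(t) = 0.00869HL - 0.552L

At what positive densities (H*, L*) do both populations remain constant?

H* ≈ 63.5, L* ≈ 62

Set dL/dt = 0 with L > 0: 0.00869H - 0.552 = 0, so H* = 0.552/0.00869 = 63.5.
Set dH/dt = 0 with H > 0: 0.474 - 0.00764L = 0, so L* = 0.474/0.00764 = 62.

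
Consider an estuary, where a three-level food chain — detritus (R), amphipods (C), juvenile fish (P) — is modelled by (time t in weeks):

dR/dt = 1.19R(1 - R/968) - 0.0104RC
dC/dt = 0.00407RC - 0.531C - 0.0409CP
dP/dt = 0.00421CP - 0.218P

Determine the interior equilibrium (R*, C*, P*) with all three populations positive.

From dP/dt = 0: 0.00421C* = 0.218, so C* = 51.8.
From dR/dt = 0: 1.19(1 - R*/968) = 0.0104·51.8, giving R* = 968·(1 - 0.453) = 530.
From dC/dt = 0: 0.00407·530 - 0.531 = 0.0409P*, so P* = 1.63/0.0409 = 39.8.

R* ≈ 530, C* ≈ 51.8, P* ≈ 39.8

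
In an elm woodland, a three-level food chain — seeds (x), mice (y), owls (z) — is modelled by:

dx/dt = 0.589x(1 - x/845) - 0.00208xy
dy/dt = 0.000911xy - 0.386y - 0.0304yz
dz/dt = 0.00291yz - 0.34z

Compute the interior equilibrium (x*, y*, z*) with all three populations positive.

From dz/dt = 0: 0.00291y* = 0.34, so y* = 117.
From dx/dt = 0: 0.589(1 - x*/845) = 0.00208·117, giving x* = 845·(1 - 0.413) = 496.
From dy/dt = 0: 0.000911·496 - 0.386 = 0.0304z*, so z* = 0.0662/0.0304 = 2.18.

x* ≈ 496, y* ≈ 117, z* ≈ 2.18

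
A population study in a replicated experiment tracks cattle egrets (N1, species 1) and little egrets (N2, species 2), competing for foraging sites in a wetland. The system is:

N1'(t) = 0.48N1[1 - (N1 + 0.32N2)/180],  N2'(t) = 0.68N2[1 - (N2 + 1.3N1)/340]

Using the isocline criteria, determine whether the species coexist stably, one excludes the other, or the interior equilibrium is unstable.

stable coexistence

Compare the nullcline intercepts: K1/α12 = 180/0.32 = 562 > K2 = 340; K2/α21 = 340/1.3 = 262 > K1 = 180.
Since both inequalities hold, each species can invade when rare, so the interior equilibrium is stable.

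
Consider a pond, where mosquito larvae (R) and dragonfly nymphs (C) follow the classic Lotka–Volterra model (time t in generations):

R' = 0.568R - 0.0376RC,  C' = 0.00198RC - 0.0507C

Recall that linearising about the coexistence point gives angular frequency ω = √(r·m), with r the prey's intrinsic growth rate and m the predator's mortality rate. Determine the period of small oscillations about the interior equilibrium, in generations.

T ≈ 37 generations

Here r = 0.568 and m = 0.0507, so r·m = 0.0288.
ω = √0.0288 = 0.17 per generation, hence T = 2π/ω ≈ 37 generations.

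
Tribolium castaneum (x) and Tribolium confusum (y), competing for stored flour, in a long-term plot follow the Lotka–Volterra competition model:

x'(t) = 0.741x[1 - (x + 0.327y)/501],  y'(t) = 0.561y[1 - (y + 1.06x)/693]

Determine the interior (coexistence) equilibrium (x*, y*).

x* ≈ 420, y* ≈ 248

Setting both brackets to zero gives the nullclines x + 0.327y = 501 and 1.06x + y = 693.
Substituting y = 693 - 1.06x into the first: x(1 - 0.327·1.06) = 501 - 0.327·693.
So x* = 274/0.653 = 420, and then y* = 693 - 1.06·420 = 248.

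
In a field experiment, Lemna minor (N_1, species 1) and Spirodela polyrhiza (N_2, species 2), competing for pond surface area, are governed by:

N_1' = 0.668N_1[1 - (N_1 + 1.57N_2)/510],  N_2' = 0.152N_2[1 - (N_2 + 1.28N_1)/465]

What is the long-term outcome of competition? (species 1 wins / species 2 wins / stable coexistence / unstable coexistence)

Compare the nullcline intercepts: K1/α12 = 510/1.57 = 325 < K2 = 465; K2/α21 = 465/1.28 = 363 < K1 = 510.
Since both are reversed, neither can invade when rare; the interior point is a saddle.

unstable coexistence (outcome depends on initial conditions)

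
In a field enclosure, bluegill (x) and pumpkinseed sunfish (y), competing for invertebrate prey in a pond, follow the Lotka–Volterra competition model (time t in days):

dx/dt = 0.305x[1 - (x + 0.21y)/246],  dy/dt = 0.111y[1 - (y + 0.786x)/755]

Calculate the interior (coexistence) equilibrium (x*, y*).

x* ≈ 105, y* ≈ 673

Setting both brackets to zero gives the nullclines x + 0.21y = 246 and 0.786x + y = 755.
Substituting y = 755 - 0.786x into the first: x(1 - 0.21·0.786) = 246 - 0.21·755.
So x* = 87.5/0.835 = 105, and then y* = 755 - 0.786·105 = 673.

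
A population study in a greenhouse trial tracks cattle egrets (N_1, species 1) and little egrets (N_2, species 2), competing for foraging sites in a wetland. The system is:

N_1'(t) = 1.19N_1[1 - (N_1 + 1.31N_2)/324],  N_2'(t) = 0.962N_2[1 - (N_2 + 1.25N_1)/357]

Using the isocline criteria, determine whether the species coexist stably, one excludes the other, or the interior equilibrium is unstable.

Compare the nullcline intercepts: K1/α12 = 324/1.31 = 247 < K2 = 357; K2/α21 = 357/1.25 = 286 < K1 = 324.
Since both are reversed, neither can invade when rare; the interior point is a saddle.

unstable coexistence (outcome depends on initial conditions)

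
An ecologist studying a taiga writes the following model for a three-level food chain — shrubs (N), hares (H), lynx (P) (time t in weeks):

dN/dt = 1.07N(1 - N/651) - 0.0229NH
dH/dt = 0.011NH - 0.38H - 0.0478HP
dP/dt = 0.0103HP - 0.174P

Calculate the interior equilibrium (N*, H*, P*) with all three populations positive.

From dP/dt = 0: 0.0103H* = 0.174, so H* = 16.9.
From dN/dt = 0: 1.07(1 - N*/651) = 0.0229·16.9, giving N* = 651·(1 - 0.362) = 416.
From dH/dt = 0: 0.011·416 - 0.38 = 0.0478P*, so P* = 4.19/0.0478 = 87.7.

N* ≈ 416, H* ≈ 16.9, P* ≈ 87.7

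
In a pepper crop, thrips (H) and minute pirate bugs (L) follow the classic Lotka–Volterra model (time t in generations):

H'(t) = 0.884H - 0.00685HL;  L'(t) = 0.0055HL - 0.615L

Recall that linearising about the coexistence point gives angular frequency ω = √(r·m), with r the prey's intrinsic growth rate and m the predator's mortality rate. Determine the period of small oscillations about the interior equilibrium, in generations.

Here r = 0.884 and m = 0.615, so r·m = 0.544.
ω = √0.544 = 0.737 per generation, hence T = 2π/ω ≈ 8.52 generations.

T ≈ 8.52 generations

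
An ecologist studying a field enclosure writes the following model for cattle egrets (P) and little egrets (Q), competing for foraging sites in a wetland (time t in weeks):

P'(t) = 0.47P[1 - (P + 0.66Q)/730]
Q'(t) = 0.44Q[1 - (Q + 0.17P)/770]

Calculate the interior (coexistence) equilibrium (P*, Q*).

P* ≈ 250, Q* ≈ 728

Setting both brackets to zero gives the nullclines P + 0.66Q = 730 and 0.17P + Q = 770.
Substituting Q = 770 - 0.17P into the first: P(1 - 0.66·0.17) = 730 - 0.66·770.
So P* = 222/0.888 = 250, and then Q* = 770 - 0.17·250 = 728.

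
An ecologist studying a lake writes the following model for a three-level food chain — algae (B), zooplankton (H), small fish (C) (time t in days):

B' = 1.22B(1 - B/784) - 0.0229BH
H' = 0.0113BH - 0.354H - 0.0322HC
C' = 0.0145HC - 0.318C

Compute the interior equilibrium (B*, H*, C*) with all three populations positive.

From dC/dt = 0: 0.0145H* = 0.318, so H* = 21.9.
From dB/dt = 0: 1.22(1 - B*/784) = 0.0229·21.9, giving B* = 784·(1 - 0.412) = 461.
From dH/dt = 0: 0.0113·461 - 0.354 = 0.0322C*, so C* = 4.86/0.0322 = 151.

B* ≈ 461, H* ≈ 21.9, C* ≈ 151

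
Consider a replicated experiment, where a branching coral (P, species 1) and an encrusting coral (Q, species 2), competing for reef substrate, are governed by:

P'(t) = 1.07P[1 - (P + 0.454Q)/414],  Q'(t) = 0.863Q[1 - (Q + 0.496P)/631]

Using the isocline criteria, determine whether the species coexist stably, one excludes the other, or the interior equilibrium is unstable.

stable coexistence

Compare the nullcline intercepts: K1/α12 = 414/0.454 = 912 > K2 = 631; K2/α21 = 631/0.496 = 1270 > K1 = 414.
Since both inequalities hold, each species can invade when rare, so the interior equilibrium is stable.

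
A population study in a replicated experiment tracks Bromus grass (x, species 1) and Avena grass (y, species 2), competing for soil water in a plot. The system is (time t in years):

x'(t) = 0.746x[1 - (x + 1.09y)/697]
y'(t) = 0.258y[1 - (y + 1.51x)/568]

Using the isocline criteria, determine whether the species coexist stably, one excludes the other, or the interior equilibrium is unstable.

species 1 excludes species 2

Compare the nullcline intercepts: K1/α12 = 697/1.09 = 639 > K2 = 568; K2/α21 = 568/1.51 = 376 < K1 = 697.
Since the inequalities point opposite ways, species 1 can invade but species 2 cannot.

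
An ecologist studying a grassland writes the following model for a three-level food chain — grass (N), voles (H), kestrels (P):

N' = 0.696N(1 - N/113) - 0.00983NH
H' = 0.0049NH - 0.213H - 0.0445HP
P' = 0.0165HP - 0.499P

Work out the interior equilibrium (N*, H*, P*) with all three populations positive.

N* ≈ 64.7, H* ≈ 30.2, P* ≈ 2.34

From dP/dt = 0: 0.0165H* = 0.499, so H* = 30.2.
From dN/dt = 0: 0.696(1 - N*/113) = 0.00983·30.2, giving N* = 113·(1 - 0.427) = 64.7.
From dH/dt = 0: 0.0049·64.7 - 0.213 = 0.0445P*, so P* = 0.104/0.0445 = 2.34.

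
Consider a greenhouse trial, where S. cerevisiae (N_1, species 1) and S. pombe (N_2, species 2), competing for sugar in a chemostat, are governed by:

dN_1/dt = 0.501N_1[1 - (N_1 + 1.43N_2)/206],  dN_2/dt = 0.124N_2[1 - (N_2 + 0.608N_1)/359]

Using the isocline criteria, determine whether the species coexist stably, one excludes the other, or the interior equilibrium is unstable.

species 2 excludes species 1

Compare the nullcline intercepts: K1/α12 = 206/1.43 = 144 < K2 = 359; K2/α21 = 359/0.608 = 590 > K1 = 206.
Since the inequalities point opposite ways, species 2 can invade but species 1 cannot.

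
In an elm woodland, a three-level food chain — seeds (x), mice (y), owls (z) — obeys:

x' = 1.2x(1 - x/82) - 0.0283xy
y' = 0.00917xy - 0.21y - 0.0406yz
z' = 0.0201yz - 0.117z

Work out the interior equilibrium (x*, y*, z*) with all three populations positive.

From dz/dt = 0: 0.0201y* = 0.117, so y* = 5.82.
From dx/dt = 0: 1.2(1 - x*/82) = 0.0283·5.82, giving x* = 82·(1 - 0.137) = 70.7.
From dy/dt = 0: 0.00917·70.7 - 0.21 = 0.0406z*, so z* = 0.439/0.0406 = 10.8.

x* ≈ 70.7, y* ≈ 5.82, z* ≈ 10.8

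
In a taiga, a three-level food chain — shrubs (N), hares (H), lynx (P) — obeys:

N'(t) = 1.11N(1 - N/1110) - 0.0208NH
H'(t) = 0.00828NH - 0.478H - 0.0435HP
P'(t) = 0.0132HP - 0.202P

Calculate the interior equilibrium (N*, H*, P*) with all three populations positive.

From dP/dt = 0: 0.0132H* = 0.202, so H* = 15.3.
From dN/dt = 0: 1.11(1 - N*/1110) = 0.0208·15.3, giving N* = 1110·(1 - 0.287) = 792.
From dH/dt = 0: 0.00828·792 - 0.478 = 0.0435P*, so P* = 6.08/0.0435 = 140.

N* ≈ 792, H* ≈ 15.3, P* ≈ 140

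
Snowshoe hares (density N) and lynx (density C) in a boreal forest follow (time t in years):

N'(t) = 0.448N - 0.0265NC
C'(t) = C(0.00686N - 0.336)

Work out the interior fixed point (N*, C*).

N* ≈ 49, C* ≈ 16.9

Set dC/dt = 0 with C > 0: 0.00686N - 0.336 = 0, so N* = 0.336/0.00686 = 49.
Set dN/dt = 0 with N > 0: 0.448 - 0.0265C = 0, so C* = 0.448/0.0265 = 16.9.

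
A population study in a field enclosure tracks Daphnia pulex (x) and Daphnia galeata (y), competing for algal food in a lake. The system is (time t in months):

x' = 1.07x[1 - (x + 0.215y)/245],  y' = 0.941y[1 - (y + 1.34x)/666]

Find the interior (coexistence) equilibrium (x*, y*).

x* ≈ 143, y* ≈ 474

Setting both brackets to zero gives the nullclines x + 0.215y = 245 and 1.34x + y = 666.
Substituting y = 666 - 1.34x into the first: x(1 - 0.215·1.34) = 245 - 0.215·666.
So x* = 102/0.712 = 143, and then y* = 666 - 1.34·143 = 474.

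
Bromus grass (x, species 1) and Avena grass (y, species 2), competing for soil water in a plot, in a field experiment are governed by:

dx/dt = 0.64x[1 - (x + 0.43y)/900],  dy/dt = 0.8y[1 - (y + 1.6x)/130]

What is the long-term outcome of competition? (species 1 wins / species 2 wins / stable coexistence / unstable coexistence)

species 1 excludes species 2

Compare the nullcline intercepts: K1/α12 = 900/0.43 = 2090 > K2 = 130; K2/α21 = 130/1.6 = 81.2 < K1 = 900.
Since the inequalities point opposite ways, species 1 can invade but species 2 cannot.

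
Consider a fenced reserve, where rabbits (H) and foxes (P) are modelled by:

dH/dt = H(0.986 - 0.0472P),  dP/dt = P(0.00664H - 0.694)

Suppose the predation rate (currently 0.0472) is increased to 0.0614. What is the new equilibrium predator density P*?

At the interior fixed point, setting dH/dt = 0 with H > 0 fixes P* = (prey growth rate)/(HP coefficient) — independent of the other coefficients.
With the change, P* = 0.986/0.0614 = 16.1; it falls from 20.9.

P* ≈ 16.1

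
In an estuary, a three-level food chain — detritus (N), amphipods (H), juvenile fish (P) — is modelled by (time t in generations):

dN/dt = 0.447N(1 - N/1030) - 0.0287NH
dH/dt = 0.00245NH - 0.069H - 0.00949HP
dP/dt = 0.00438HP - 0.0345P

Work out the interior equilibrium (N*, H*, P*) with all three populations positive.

N* ≈ 509, H* ≈ 7.88, P* ≈ 124

From dP/dt = 0: 0.00438H* = 0.0345, so H* = 7.88.
From dN/dt = 0: 0.447(1 - N*/1030) = 0.0287·7.88, giving N* = 1030·(1 - 0.506) = 509.
From dH/dt = 0: 0.00245·509 - 0.069 = 0.00949P*, so P* = 1.18/0.00949 = 124.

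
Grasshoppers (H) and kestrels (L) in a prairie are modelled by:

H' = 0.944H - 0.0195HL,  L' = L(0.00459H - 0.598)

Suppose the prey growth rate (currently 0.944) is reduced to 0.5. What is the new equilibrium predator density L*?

L* ≈ 25.6

At the interior fixed point, setting dH/dt = 0 with H > 0 fixes L* = (prey growth rate)/(HL coefficient) — independent of the other coefficients.
With the change, L* = 0.5/0.0195 = 25.6; it falls from 48.4.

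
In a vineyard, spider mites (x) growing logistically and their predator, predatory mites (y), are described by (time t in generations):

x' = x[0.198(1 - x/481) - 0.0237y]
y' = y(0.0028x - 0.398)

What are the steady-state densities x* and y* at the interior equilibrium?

From dy/dt = 0 with y > 0: 0.0028x* = 0.398, so x* = 142.
Substitute into dx/dt = 0: 0.198(1 - 142/481) = 0.0237y*.
The bracket is 0.704, giving y* = 0.139/0.0237 = 5.89.

x* ≈ 142, y* ≈ 5.89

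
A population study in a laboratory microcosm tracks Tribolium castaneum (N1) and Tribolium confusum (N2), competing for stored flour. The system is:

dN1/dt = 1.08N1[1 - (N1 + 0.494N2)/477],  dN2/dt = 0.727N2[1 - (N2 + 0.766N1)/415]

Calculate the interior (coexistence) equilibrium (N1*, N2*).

Setting both brackets to zero gives the nullclines N1 + 0.494N2 = 477 and 0.766N1 + N2 = 415.
Substituting N2 = 415 - 0.766N1 into the first: N1(1 - 0.494·0.766) = 477 - 0.494·415.
So N1* = 272/0.622 = 438, and then N2* = 415 - 0.766·438 = 79.8.

N1* ≈ 438, N2* ≈ 79.8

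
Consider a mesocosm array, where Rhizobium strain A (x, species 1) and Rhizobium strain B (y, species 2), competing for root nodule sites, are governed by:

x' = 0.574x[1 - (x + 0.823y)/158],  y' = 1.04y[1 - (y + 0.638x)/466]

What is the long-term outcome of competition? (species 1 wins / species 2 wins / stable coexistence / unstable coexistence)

species 2 excludes species 1

Compare the nullcline intercepts: K1/α12 = 158/0.823 = 192 < K2 = 466; K2/α21 = 466/0.638 = 730 > K1 = 158.
Since the inequalities point opposite ways, species 2 can invade but species 1 cannot.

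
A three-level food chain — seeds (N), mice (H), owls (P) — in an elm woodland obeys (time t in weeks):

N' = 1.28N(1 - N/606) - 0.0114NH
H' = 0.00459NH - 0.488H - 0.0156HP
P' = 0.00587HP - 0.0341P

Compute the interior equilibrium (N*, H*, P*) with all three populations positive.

N* ≈ 575, H* ≈ 5.81, P* ≈ 138

From dP/dt = 0: 0.00587H* = 0.0341, so H* = 5.81.
From dN/dt = 0: 1.28(1 - N*/606) = 0.0114·5.81, giving N* = 606·(1 - 0.0517) = 575.
From dH/dt = 0: 0.00459·575 - 0.488 = 0.0156P*, so P* = 2.15/0.0156 = 138.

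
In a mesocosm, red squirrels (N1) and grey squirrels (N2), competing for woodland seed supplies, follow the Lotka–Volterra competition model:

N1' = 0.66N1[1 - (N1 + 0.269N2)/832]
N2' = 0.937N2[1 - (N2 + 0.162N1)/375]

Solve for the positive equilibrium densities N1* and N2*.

Setting both brackets to zero gives the nullclines N1 + 0.269N2 = 832 and 0.162N1 + N2 = 375.
Substituting N2 = 375 - 0.162N1 into the first: N1(1 - 0.269·0.162) = 832 - 0.269·375.
So N1* = 731/0.956 = 764, and then N2* = 375 - 0.162·764 = 251.

N1* ≈ 764, N2* ≈ 251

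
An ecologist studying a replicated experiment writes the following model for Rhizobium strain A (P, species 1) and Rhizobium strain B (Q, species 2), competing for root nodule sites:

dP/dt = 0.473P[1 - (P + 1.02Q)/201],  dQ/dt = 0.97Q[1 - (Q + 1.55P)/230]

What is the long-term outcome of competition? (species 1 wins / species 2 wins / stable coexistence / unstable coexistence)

Compare the nullcline intercepts: K1/α12 = 201/1.02 = 197 < K2 = 230; K2/α21 = 230/1.55 = 148 < K1 = 201.
Since both are reversed, neither can invade when rare; the interior point is a saddle.

unstable coexistence (outcome depends on initial conditions)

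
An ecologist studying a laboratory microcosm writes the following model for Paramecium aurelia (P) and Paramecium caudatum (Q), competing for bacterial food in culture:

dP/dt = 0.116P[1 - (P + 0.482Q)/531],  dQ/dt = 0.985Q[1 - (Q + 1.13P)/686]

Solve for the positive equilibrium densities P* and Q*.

Setting both brackets to zero gives the nullclines P + 0.482Q = 531 and 1.13P + Q = 686.
Substituting Q = 686 - 1.13P into the first: P(1 - 0.482·1.13) = 531 - 0.482·686.
So P* = 200/0.455 = 440, and then Q* = 686 - 1.13·440 = 189.

P* ≈ 440, Q* ≈ 189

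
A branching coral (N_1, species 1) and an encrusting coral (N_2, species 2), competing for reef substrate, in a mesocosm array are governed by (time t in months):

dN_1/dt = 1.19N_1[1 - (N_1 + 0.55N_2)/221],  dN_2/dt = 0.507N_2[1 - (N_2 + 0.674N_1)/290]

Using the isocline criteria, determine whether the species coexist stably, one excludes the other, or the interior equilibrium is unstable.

Compare the nullcline intercepts: K1/α12 = 221/0.55 = 402 > K2 = 290; K2/α21 = 290/0.674 = 430 > K1 = 221.
Since both inequalities hold, each species can invade when rare, so the interior equilibrium is stable.

stable coexistence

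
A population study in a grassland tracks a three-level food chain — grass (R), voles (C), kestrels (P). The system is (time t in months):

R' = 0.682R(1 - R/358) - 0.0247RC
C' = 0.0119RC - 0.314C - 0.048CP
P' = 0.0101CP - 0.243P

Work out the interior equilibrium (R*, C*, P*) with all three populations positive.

R* ≈ 46.1, C* ≈ 24.1, P* ≈ 4.88

From dP/dt = 0: 0.0101C* = 0.243, so C* = 24.1.
From dR/dt = 0: 0.682(1 - R*/358) = 0.0247·24.1, giving R* = 358·(1 - 0.871) = 46.1.
From dC/dt = 0: 0.0119·46.1 - 0.314 = 0.048P*, so P* = 0.234/0.048 = 4.88.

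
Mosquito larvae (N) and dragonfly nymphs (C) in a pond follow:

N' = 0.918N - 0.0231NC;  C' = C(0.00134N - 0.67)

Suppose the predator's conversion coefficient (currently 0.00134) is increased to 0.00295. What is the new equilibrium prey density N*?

At the interior fixed point, setting dC/dt = 0 with C > 0 fixes N* = (predator death rate)/(NC coefficient) — independent of the other coefficients.
With the change, N* = 0.67/0.00295 = 227; it falls from 500.

N* ≈ 227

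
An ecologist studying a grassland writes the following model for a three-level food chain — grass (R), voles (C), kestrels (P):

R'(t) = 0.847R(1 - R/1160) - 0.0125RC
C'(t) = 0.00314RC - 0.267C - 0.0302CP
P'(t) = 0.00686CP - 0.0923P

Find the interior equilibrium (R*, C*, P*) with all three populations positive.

R* ≈ 930, C* ≈ 13.5, P* ≈ 87.8

From dP/dt = 0: 0.00686C* = 0.0923, so C* = 13.5.
From dR/dt = 0: 0.847(1 - R*/1160) = 0.0125·13.5, giving R* = 1160·(1 - 0.199) = 930.
From dC/dt = 0: 0.00314·930 - 0.267 = 0.0302P*, so P* = 2.65/0.0302 = 87.8.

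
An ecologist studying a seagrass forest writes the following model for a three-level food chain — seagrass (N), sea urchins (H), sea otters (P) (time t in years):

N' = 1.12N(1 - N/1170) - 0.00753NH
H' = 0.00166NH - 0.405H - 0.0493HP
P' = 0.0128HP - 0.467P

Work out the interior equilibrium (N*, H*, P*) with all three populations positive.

From dP/dt = 0: 0.0128H* = 0.467, so H* = 36.5.
From dN/dt = 0: 1.12(1 - N*/1170) = 0.00753·36.5, giving N* = 1170·(1 - 0.245) = 883.
From dH/dt = 0: 0.00166·883 - 0.405 = 0.0493P*, so P* = 1.06/0.0493 = 21.5.

N* ≈ 883, H* ≈ 36.5, P* ≈ 21.5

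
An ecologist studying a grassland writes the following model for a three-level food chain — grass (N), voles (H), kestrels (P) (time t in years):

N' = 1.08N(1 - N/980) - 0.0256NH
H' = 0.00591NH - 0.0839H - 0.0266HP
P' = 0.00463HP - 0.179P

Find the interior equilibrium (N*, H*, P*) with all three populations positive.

From dP/dt = 0: 0.00463H* = 0.179, so H* = 38.7.
From dN/dt = 0: 1.08(1 - N*/980) = 0.0256·38.7, giving N* = 980·(1 - 0.916) = 81.9.
From dH/dt = 0: 0.00591·81.9 - 0.0839 = 0.0266P*, so P* = 0.4/0.0266 = 15.

N* ≈ 81.9, H* ≈ 38.7, P* ≈ 15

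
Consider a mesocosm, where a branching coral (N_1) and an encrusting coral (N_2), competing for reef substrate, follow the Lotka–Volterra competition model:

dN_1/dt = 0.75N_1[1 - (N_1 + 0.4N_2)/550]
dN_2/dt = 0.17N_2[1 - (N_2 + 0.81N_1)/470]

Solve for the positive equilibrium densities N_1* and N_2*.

Setting both brackets to zero gives the nullclines N_1 + 0.4N_2 = 550 and 0.81N_1 + N_2 = 470.
Substituting N_2 = 470 - 0.81N_1 into the first: N_1(1 - 0.4·0.81) = 550 - 0.4·470.
So N_1* = 362/0.676 = 536, and then N_2* = 470 - 0.81·536 = 36.2.

N_1* ≈ 536, N_2* ≈ 36.2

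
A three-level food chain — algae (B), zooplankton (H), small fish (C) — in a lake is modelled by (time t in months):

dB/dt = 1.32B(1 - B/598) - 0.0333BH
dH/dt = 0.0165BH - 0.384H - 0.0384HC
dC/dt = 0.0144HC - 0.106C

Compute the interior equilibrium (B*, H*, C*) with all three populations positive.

From dC/dt = 0: 0.0144H* = 0.106, so H* = 7.36.
From dB/dt = 0: 1.32(1 - B*/598) = 0.0333·7.36, giving B* = 598·(1 - 0.186) = 487.
From dH/dt = 0: 0.0165·487 - 0.384 = 0.0384C*, so C* = 7.65/0.0384 = 199.

B* ≈ 487, H* ≈ 7.36, C* ≈ 199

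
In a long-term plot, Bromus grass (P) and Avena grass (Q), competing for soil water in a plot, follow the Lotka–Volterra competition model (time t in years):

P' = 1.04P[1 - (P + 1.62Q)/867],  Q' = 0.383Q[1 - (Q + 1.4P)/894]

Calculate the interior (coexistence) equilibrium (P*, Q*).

P* ≈ 458, Q* ≈ 252

Setting both brackets to zero gives the nullclines P + 1.62Q = 867 and 1.4P + Q = 894.
Substituting Q = 894 - 1.4P into the first: P(1 - 1.62·1.4) = 867 - 1.62·894.
So P* = -581/-1.27 = 458, and then Q* = 894 - 1.4·458 = 252.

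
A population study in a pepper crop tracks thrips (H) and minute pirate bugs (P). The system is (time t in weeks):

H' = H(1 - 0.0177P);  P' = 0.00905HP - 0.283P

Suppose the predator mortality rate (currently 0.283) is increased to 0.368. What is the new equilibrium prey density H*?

H* ≈ 40.7

At the interior fixed point, setting dP/dt = 0 with P > 0 fixes H* = (predator death rate)/(HP coefficient) — independent of the other coefficients.
With the change, H* = 0.368/0.00905 = 40.7; it rises from 31.3.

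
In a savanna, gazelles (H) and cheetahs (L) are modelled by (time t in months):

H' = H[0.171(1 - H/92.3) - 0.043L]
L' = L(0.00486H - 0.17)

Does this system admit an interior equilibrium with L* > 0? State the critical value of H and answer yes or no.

Threshold H = 35; K > 35, so yes, the predator persists.

The predator equation gives dL/dt > 0 only when H > 0.17/0.00486 = 35.
Without the predator, H → K = 92.3. Since 92.3 > 35, the predator can invade and persist.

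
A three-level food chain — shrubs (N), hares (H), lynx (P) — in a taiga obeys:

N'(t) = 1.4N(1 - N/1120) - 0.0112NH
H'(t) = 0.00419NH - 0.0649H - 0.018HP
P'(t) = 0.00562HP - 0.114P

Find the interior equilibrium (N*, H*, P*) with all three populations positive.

From dP/dt = 0: 0.00562H* = 0.114, so H* = 20.3.
From dN/dt = 0: 1.4(1 - N*/1120) = 0.0112·20.3, giving N* = 1120·(1 - 0.162) = 938.
From dH/dt = 0: 0.00419·938 - 0.0649 = 0.018P*, so P* = 3.87/0.018 = 215.

N* ≈ 938, H* ≈ 20.3, P* ≈ 215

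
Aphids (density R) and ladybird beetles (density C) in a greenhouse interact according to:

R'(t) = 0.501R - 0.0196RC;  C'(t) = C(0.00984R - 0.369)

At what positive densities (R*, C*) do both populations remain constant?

Set dC/dt = 0 with C > 0: 0.00984R - 0.369 = 0, so R* = 0.369/0.00984 = 37.5.
Set dR/dt = 0 with R > 0: 0.501 - 0.0196C = 0, so C* = 0.501/0.0196 = 25.6.

R* ≈ 37.5, C* ≈ 25.6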